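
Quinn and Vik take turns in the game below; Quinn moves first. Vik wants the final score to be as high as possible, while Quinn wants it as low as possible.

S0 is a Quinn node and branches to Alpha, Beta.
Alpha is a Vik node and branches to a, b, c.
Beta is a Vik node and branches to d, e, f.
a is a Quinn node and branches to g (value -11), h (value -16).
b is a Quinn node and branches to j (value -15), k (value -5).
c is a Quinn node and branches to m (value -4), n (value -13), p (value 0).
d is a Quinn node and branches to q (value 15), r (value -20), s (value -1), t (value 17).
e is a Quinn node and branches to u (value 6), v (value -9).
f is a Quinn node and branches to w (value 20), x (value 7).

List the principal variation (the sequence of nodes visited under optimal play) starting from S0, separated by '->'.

a (Quinn): min(-11, -16) = -16
b (Quinn): min(-15, -5) = -15
c (Quinn): min(-4, -13, 0) = -13
Alpha (Vik): max(-16, -15, -13) = -13
d (Quinn): min(15, -20, -1, 17) = -20
e (Quinn): min(6, -9) = -9
f (Quinn): min(20, 7) = 7
Beta (Vik): max(-20, -9, 7) = 7
S0 (Quinn): min(-13, 7) = -13
At S0, Quinn picks Alpha (lowest: -13).
At Alpha, Vik picks c (highest: -13).
At c, Quinn picks n (lowest: -13).
Terminal value -13.

S0 -> Alpha -> c -> n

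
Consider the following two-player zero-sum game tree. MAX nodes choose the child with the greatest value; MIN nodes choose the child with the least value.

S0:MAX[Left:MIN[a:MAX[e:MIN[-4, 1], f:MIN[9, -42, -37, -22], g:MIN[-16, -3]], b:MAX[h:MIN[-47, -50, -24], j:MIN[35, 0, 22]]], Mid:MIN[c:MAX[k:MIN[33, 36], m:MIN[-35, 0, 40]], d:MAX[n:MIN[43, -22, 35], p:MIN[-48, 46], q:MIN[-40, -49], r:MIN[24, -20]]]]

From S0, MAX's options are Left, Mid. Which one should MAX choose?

e (MIN): min(-4, 1) = -4
f (MIN): min(9, -42, -37, -22) = -42
g (MIN): min(-16, -3) = -16
a (MAX): max(-4, -42, -16) = -4
h (MIN): min(-47, -50, -24) = -50
j (MIN): min(35, 0, 22) = 0
b (MAX): max(-50, 0) = 0
Left (MIN): min(-4, 0) = -4
k (MIN): min(33, 36) = 33
m (MIN): min(-35, 0, 40) = -35
c (MAX): max(33, -35) = 33
n (MIN): min(43, -22, 35) = -22
p (MIN): min(-48, 46) = -48
q (MIN): min(-40, -49) = -49
r (MIN): min(24, -20) = -20
d (MAX): max(-22, -48, -49, -20) = -20
Mid (MIN): min(33, -20) = -20
S0 (MAX): max(-4, -20) = -4
MAX at S0 wants the highest of {Left=-4, Mid=-20}, so chooses Left.

Left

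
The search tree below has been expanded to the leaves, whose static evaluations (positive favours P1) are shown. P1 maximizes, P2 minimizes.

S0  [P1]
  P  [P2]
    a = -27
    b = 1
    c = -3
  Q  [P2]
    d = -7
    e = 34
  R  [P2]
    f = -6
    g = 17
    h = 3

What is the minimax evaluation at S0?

P (P2): min(-27, 1, -3) = -27
Q (P2): min(-7, 34) = -7
R (P2): min(-6, 17, 3) = -6
S0 (P1): max(-27, -7, -6) = -6

-6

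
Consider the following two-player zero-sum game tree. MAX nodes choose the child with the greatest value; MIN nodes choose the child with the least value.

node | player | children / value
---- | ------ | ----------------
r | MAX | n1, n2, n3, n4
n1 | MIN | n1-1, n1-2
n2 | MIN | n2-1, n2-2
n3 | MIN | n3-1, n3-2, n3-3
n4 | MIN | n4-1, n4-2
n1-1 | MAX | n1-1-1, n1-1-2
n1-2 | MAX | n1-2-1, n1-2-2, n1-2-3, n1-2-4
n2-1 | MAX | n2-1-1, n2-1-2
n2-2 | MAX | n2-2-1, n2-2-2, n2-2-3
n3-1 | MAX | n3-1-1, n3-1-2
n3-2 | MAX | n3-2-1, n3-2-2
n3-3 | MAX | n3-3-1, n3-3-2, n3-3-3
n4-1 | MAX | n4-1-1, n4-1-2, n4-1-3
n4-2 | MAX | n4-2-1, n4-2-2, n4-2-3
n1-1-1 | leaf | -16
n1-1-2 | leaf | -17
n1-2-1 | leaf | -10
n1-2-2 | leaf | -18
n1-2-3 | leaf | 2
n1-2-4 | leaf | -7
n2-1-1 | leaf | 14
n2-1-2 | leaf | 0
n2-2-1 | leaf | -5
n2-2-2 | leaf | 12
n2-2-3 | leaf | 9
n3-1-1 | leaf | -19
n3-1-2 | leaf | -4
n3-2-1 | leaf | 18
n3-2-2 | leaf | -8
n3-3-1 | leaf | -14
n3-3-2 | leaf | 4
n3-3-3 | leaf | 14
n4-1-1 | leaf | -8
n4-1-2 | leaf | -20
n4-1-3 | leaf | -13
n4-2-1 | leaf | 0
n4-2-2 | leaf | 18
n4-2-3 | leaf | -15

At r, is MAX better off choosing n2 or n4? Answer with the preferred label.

n2

n2-1 (MAX): max(14, 0) = 14
n2-2 (MAX): max(-5, 12, 9) = 12
n2 (MIN): min(14, 12) = 12
n4-1 (MAX): max(-8, -20, -13) = -8
n4-2 (MAX): max(0, 18, -15) = 18
n4 (MIN): min(-8, 18) = -8
MAX prefers the higher value; n2=12, n4=-8. n2 is better since 12 > -8.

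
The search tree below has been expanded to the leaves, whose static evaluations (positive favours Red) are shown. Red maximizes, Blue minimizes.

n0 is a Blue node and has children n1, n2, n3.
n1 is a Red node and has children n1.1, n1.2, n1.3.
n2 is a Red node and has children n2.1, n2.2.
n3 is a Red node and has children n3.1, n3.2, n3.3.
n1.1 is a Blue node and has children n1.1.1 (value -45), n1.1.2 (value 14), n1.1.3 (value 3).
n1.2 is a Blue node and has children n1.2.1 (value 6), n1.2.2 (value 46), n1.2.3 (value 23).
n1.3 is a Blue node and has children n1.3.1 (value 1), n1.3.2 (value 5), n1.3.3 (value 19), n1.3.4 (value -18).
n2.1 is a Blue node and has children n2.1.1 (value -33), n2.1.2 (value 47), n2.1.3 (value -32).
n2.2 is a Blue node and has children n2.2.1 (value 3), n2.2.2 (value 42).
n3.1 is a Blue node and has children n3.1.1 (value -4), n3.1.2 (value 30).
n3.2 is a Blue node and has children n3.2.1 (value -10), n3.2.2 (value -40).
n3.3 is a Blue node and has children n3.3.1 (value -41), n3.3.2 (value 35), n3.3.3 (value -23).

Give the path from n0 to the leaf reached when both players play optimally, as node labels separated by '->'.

n0 -> n3 -> n3.1 -> n3.1.1

n1.1 (Blue): min(-45, 14, 3) = -45
n1.2 (Blue): min(6, 46, 23) = 6
n1.3 (Blue): min(1, 5, 19, -18) = -18
n1 (Red): max(-45, 6, -18) = 6
n2.1 (Blue): min(-33, 47, -32) = -33
n2.2 (Blue): min(3, 42) = 3
n2 (Red): max(-33, 3) = 3
n3.1 (Blue): min(-4, 30) = -4
n3.2 (Blue): min(-10, -40) = -40
n3.3 (Blue): min(-41, 35, -23) = -41
n3 (Red): max(-4, -40, -41) = -4
n0 (Blue): min(6, 3, -4) = -4
At n0, Blue picks n3 (lowest: -4).
At n3, Red picks n3.1 (highest: -4).
At n3.1, Blue picks n3.1.1 (lowest: -4).
Terminal value -4.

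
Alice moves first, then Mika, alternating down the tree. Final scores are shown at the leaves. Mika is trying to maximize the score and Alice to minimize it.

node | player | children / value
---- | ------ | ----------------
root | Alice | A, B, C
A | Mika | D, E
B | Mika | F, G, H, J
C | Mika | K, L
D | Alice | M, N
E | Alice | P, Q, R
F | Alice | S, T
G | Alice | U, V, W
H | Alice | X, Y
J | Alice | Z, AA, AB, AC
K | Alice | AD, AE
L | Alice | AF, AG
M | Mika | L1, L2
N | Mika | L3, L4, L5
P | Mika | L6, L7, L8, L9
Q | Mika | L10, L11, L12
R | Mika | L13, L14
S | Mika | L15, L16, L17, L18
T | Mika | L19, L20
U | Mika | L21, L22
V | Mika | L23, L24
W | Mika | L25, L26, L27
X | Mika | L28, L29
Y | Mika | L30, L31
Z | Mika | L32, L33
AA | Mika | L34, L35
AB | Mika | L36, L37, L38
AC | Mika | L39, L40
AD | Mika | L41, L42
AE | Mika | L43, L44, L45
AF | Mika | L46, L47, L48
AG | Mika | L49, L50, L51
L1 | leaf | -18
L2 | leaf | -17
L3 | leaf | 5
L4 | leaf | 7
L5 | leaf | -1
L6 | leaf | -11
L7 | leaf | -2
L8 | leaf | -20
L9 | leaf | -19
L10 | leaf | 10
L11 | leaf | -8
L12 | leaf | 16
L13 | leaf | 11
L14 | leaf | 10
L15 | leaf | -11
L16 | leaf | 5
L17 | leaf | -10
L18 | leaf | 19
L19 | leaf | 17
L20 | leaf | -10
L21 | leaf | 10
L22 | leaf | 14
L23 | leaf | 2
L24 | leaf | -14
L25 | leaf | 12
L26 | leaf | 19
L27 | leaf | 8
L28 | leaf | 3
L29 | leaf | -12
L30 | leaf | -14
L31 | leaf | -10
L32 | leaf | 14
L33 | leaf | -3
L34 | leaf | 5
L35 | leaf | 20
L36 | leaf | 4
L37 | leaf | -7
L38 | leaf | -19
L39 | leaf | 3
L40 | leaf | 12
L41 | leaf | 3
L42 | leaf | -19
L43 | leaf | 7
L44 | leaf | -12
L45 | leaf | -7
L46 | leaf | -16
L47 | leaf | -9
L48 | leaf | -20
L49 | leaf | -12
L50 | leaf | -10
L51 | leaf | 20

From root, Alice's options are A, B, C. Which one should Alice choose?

M (Mika): max(-18, -17) = -17
N (Mika): max(5, 7, -1) = 7
D (Alice): min(-17, 7) = -17
P (Mika): max(-11, -2, -20, -19) = -2
Q (Mika): max(10, -8, 16) = 16
R (Mika): max(11, 10) = 11
E (Alice): min(-2, 16, 11) = -2
A (Mika): max(-17, -2) = -2
S (Mika): max(-11, 5, -10, 19) = 19
T (Mika): max(17, -10) = 17
F (Alice): min(19, 17) = 17
U (Mika): max(10, 14) = 14
V (Mika): max(2, -14) = 2
W (Mika): max(12, 19, 8) = 19
G (Alice): min(14, 2, 19) = 2
X (Mika): max(3, -12) = 3
Y (Mika): max(-14, -10) = -10
H (Alice): min(3, -10) = -10
Z (Mika): max(14, -3) = 14
AA (Mika): max(5, 20) = 20
AB (Mika): max(4, -7, -19) = 4
AC (Mika): max(3, 12) = 12
J (Alice): min(14, 20, 4, 12) = 4
B (Mika): max(17, 2, -10, 4) = 17
AD (Mika): max(3, -19) = 3
AE (Mika): max(7, -12, -7) = 7
K (Alice): min(3, 7) = 3
AF (Mika): max(-16, -9, -20) = -9
AG (Mika): max(-12, -10, 20) = 20
L (Alice): min(-9, 20) = -9
C (Mika): max(3, -9) = 3
root (Alice): min(-2, 17, 3) = -2
Alice at root wants the lowest of {A=-2, B=17, C=3}, so chooses A.

A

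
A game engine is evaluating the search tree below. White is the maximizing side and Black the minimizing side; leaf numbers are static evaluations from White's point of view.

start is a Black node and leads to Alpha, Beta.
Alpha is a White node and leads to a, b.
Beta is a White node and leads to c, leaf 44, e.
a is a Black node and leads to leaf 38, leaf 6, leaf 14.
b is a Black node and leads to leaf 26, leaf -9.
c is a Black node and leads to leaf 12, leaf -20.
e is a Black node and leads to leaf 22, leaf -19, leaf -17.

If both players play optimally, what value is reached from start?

a (Black): min(38, 6, 14) = 6
b (Black): min(26, -9) = -9
Alpha (White): max(6, -9) = 6
c (Black): min(12, -20) = -20
e (Black): min(22, -19, -17) = -19
Beta (White): max(-20, 44, -19) = 44
start (Black): min(6, 44) = 6

6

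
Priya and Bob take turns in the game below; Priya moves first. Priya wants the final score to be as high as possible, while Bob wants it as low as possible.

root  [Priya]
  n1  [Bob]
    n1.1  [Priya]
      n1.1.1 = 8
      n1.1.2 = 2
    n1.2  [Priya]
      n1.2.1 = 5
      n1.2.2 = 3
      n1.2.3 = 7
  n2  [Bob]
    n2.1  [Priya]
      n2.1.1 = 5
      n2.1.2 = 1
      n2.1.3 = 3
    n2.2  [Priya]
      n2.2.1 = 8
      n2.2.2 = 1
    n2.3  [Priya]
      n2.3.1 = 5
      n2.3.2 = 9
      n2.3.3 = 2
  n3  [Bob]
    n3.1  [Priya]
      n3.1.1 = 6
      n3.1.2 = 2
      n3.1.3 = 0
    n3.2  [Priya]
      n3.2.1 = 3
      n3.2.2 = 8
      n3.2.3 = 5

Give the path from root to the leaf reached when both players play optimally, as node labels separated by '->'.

n1.1 (Priya): max(8, 2) = 8
n1.2 (Priya): max(5, 3, 7) = 7
n1 (Bob): min(8, 7) = 7
n2.1 (Priya): max(5, 1, 3) = 5
n2.2 (Priya): max(8, 1) = 8
n2.3 (Priya): max(5, 9, 2) = 9
n2 (Bob): min(5, 8, 9) = 5
n3.1 (Priya): max(6, 2, 0) = 6
n3.2 (Priya): max(3, 8, 5) = 8
n3 (Bob): min(6, 8) = 6
root (Priya): max(7, 5, 6) = 7
At root, Priya picks n1 (highest: 7).
At n1, Bob picks n1.2 (lowest: 7).
At n1.2, Priya picks n1.2.3 (highest: 7).
Terminal value 7.

root -> n1 -> n1.2 -> n1.2.3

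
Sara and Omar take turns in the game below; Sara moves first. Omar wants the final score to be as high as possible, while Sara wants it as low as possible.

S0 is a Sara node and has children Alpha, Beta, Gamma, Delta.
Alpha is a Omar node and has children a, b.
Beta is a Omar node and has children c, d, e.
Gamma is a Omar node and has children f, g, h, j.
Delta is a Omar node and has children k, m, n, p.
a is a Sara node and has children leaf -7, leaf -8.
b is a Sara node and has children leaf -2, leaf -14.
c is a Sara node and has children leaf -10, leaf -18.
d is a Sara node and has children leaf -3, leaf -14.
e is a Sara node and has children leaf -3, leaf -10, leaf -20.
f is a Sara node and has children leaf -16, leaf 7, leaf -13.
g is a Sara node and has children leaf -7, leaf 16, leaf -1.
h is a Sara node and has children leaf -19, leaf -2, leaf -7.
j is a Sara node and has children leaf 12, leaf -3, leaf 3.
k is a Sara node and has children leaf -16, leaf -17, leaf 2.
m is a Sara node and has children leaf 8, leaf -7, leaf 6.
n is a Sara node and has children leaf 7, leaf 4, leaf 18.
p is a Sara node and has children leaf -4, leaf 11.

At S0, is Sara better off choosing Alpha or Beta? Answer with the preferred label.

a (Sara): min(-7, -8) = -8
b (Sara): min(-2, -14) = -14
Alpha (Omar): max(-8, -14) = -8
c (Sara): min(-10, -18) = -18
d (Sara): min(-3, -14) = -14
e (Sara): min(-3, -10, -20) = -20
Beta (Omar): max(-18, -14, -20) = -14
Sara prefers the lower value; Alpha=-8, Beta=-14. Beta is better since -14 < -8.

Beta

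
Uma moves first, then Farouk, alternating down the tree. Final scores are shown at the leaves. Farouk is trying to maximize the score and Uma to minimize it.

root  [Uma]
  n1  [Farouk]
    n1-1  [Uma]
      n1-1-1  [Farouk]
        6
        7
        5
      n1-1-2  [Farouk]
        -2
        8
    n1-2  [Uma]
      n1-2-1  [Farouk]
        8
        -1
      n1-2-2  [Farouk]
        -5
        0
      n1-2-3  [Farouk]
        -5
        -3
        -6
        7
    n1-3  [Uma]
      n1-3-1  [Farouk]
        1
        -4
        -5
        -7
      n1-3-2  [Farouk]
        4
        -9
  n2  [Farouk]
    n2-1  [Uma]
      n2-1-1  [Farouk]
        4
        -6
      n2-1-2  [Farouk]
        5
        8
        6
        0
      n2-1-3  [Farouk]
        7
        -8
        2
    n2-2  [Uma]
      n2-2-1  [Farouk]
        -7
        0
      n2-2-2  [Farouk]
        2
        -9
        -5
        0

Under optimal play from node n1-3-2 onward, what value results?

n1-3-2 (Farouk): max(4, -9) = 4

4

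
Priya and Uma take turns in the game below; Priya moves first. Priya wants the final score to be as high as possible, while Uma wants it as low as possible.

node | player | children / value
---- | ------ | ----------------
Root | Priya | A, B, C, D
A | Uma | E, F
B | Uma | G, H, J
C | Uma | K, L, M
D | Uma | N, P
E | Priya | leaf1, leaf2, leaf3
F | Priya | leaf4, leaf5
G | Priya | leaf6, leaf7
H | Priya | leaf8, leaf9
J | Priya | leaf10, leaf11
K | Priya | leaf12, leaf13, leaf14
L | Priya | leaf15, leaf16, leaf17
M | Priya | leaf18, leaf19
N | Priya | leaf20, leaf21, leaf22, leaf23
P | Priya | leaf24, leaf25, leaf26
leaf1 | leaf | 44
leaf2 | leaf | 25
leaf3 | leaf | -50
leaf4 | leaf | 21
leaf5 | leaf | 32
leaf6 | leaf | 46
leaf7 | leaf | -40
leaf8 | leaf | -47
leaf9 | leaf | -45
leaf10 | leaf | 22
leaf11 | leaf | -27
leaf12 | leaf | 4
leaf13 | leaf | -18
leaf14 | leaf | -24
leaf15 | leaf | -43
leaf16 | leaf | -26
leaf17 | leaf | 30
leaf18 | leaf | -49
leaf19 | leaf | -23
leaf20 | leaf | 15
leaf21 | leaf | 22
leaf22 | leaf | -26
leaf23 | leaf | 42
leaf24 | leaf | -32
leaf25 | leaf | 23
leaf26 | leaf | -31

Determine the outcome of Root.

32

E (Priya): max(44, 25, -50) = 44
F (Priya): max(21, 32) = 32
A (Uma): min(44, 32) = 32
G (Priya): max(46, -40) = 46
H (Priya): max(-47, -45) = -45
J (Priya): max(22, -27) = 22
B (Uma): min(46, -45, 22) = -45
K (Priya): max(4, -18, -24) = 4
L (Priya): max(-43, -26, 30) = 30
M (Priya): max(-49, -23) = -23
C (Uma): min(4, 30, -23) = -23
N (Priya): max(15, 22, -26, 42) = 42
P (Priya): max(-32, 23, -31) = 23
D (Uma): min(42, 23) = 23
Root (Priya): max(32, -45, -23, 23) = 32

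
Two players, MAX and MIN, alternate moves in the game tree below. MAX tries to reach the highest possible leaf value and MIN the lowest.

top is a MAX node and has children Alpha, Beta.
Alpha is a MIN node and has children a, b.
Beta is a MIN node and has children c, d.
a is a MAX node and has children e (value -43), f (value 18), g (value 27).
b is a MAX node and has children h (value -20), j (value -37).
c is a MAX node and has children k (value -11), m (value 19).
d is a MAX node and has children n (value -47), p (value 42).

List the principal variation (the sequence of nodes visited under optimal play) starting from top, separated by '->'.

a (MAX): max(-43, 18, 27) = 27
b (MAX): max(-20, -37) = -20
Alpha (MIN): min(27, -20) = -20
c (MAX): max(-11, 19) = 19
d (MAX): max(-47, 42) = 42
Beta (MIN): min(19, 42) = 19
top (MAX): max(-20, 19) = 19
At top, MAX picks Beta (highest: 19).
At Beta, MIN picks c (lowest: 19).
At c, MAX picks m (highest: 19).
Terminal value 19.

top -> Beta -> c -> m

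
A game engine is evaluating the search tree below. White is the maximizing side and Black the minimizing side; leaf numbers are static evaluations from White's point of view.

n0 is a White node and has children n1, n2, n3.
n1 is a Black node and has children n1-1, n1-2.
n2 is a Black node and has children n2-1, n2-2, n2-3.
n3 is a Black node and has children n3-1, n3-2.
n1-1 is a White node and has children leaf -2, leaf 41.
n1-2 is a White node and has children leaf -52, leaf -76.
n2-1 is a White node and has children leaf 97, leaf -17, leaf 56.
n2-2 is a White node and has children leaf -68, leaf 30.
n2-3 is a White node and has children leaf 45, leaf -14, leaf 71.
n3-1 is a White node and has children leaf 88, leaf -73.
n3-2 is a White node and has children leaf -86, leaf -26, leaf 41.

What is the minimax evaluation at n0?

41

n1-1 (White): max(-2, 41) = 41
n1-2 (White): max(-52, -76) = -52
n1 (Black): min(41, -52) = -52
n2-1 (White): max(97, -17, 56) = 97
n2-2 (White): max(-68, 30) = 30
n2-3 (White): max(45, -14, 71) = 71
n2 (Black): min(97, 30, 71) = 30
n3-1 (White): max(88, -73) = 88
n3-2 (White): max(-86, -26, 41) = 41
n3 (Black): min(88, 41) = 41
n0 (White): max(-52, 30, 41) = 41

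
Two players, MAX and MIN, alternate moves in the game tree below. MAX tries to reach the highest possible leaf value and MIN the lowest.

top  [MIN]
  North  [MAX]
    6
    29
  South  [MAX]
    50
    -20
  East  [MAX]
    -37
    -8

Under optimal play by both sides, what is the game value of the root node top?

-8

North (MAX): max(6, 29) = 29
South (MAX): max(50, -20) = 50
East (MAX): max(-37, -8) = -8
top (MIN): min(29, 50, -8) = -8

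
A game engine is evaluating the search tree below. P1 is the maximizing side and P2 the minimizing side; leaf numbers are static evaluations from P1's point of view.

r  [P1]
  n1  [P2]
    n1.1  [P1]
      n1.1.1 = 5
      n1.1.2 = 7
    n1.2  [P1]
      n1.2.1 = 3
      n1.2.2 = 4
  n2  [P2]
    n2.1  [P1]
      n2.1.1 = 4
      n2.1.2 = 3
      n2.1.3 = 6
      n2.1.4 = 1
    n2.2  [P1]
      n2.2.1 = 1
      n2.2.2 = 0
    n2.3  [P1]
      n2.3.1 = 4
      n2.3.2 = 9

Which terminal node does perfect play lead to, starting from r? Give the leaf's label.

n1.2.2

n1.1 (P1): max(5, 7) = 7
n1.2 (P1): max(3, 4) = 4
n1 (P2): min(7, 4) = 4
n2.1 (P1): max(4, 3, 6, 1) = 6
n2.2 (P1): max(1, 0) = 1
n2.3 (P1): max(4, 9) = 9
n2 (P2): min(6, 1, 9) = 1
r (P1): max(4, 1) = 4
At r, P1 picks n1 (highest: 4).
At n1, P2 picks n1.2 (lowest: 4).
At n1.2, P1 picks n1.2.2 (highest: 4).
Terminal value 4.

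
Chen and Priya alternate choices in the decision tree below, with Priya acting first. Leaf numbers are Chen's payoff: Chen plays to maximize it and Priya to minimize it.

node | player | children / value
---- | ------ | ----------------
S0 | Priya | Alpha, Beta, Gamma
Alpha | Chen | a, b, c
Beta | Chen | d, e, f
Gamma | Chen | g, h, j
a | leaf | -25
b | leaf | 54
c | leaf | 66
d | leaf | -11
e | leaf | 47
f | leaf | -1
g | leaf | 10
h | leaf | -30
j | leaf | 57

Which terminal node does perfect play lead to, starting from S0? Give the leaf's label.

Alpha (Chen): max(-25, 54, 66) = 66
Beta (Chen): max(-11, 47, -1) = 47
Gamma (Chen): max(10, -30, 57) = 57
S0 (Priya): min(66, 47, 57) = 47
At S0, Priya picks Beta (lowest: 47).
At Beta, Chen picks e (highest: 47).
Terminal value 47.

e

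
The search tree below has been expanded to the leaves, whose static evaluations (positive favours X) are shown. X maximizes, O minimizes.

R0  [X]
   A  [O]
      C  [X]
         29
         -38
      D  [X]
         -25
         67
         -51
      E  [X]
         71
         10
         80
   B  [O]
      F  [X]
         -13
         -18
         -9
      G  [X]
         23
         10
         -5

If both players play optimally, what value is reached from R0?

29

C (X): max(29, -38) = 29
D (X): max(-25, 67, -51) = 67
E (X): max(71, 10, 80) = 80
A (O): min(29, 67, 80) = 29
F (X): max(-13, -18, -9) = -9
G (X): max(23, 10, -5) = 23
B (O): min(-9, 23) = -9
R0 (X): max(29, -9) = 29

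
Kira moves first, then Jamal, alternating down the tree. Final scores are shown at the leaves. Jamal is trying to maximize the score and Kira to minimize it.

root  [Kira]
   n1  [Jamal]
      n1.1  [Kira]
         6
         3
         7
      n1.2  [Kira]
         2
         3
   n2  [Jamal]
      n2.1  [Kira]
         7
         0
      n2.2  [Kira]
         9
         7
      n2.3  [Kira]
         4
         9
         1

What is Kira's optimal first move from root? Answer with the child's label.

n1.1 (Kira): min(6, 3, 7) = 3
n1.2 (Kira): min(2, 3) = 2
n1 (Jamal): max(3, 2) = 3
n2.1 (Kira): min(7, 0) = 0
n2.2 (Kira): min(9, 7) = 7
n2.3 (Kira): min(4, 9, 1) = 1
n2 (Jamal): max(0, 7, 1) = 7
root (Kira): min(3, 7) = 3
Kira at root wants the lowest of {n1=3, n2=7}, so chooses n1.

n1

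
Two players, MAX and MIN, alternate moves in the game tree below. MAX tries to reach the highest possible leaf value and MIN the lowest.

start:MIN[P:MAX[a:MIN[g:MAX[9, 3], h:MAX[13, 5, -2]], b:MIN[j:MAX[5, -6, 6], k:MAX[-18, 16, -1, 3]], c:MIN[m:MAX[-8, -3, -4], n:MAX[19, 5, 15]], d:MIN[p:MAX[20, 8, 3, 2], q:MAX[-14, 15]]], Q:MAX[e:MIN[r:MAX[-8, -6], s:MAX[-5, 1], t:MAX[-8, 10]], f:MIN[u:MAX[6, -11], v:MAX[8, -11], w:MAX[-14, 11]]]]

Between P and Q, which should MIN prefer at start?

Q

g (MAX): max(9, 3) = 9
h (MAX): max(13, 5, -2) = 13
a (MIN): min(9, 13) = 9
j (MAX): max(5, -6, 6) = 6
k (MAX): max(-18, 16, -1, 3) = 16
b (MIN): min(6, 16) = 6
m (MAX): max(-8, -3, -4) = -3
n (MAX): max(19, 5, 15) = 19
c (MIN): min(-3, 19) = -3
p (MAX): max(20, 8, 3, 2) = 20
q (MAX): max(-14, 15) = 15
d (MIN): min(20, 15) = 15
P (MAX): max(9, 6, -3, 15) = 15
r (MAX): max(-8, -6) = -6
s (MAX): max(-5, 1) = 1
t (MAX): max(-8, 10) = 10
e (MIN): min(-6, 1, 10) = -6
u (MAX): max(6, -11) = 6
v (MAX): max(8, -11) = 8
w (MAX): max(-14, 11) = 11
f (MIN): min(6, 8, 11) = 6
Q (MAX): max(-6, 6) = 6
MIN prefers the lower value; P=15, Q=6. Q is better since 6 < 15.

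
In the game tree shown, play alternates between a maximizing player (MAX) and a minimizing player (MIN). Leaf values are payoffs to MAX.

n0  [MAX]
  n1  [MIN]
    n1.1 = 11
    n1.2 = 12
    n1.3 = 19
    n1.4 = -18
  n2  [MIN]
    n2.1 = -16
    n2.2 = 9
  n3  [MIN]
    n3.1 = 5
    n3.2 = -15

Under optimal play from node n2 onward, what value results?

n2 (MIN): min(-16, 9) = -16

-16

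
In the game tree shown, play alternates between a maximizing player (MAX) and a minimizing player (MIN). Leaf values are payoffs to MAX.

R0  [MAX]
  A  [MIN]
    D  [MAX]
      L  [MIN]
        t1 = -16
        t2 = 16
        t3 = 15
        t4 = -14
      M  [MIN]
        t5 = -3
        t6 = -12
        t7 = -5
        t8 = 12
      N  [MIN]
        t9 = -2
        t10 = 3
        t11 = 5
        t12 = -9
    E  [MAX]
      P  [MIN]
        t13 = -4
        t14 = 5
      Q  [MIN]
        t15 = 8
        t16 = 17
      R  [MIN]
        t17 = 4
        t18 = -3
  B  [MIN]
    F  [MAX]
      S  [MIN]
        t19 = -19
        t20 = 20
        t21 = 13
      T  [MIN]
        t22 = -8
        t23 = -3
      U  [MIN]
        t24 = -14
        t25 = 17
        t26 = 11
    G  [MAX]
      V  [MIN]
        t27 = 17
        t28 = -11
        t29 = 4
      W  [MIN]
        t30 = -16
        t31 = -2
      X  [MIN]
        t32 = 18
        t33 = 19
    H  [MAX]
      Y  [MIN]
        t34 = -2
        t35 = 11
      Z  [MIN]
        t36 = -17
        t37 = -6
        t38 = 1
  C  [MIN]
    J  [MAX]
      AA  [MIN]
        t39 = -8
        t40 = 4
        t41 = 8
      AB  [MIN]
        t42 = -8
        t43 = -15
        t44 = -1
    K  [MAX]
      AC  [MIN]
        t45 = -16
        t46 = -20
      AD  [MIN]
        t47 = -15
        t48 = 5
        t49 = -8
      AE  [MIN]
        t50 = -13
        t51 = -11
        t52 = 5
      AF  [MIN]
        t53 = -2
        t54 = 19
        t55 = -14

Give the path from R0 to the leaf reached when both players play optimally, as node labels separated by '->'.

L (MIN): min(-16, 16, 15, -14) = -16
M (MIN): min(-3, -12, -5, 12) = -12
N (MIN): min(-2, 3, 5, -9) = -9
D (MAX): max(-16, -12, -9) = -9
P (MIN): min(-4, 5) = -4
Q (MIN): min(8, 17) = 8
R (MIN): min(4, -3) = -3
E (MAX): max(-4, 8, -3) = 8
A (MIN): min(-9, 8) = -9
S (MIN): min(-19, 20, 13) = -19
T (MIN): min(-8, -3) = -8
U (MIN): min(-14, 17, 11) = -14
F (MAX): max(-19, -8, -14) = -8
V (MIN): min(17, -11, 4) = -11
W (MIN): min(-16, -2) = -16
X (MIN): min(18, 19) = 18
G (MAX): max(-11, -16, 18) = 18
Y (MIN): min(-2, 11) = -2
Z (MIN): min(-17, -6, 1) = -17
H (MAX): max(-2, -17) = -2
B (MIN): min(-8, 18, -2) = -8
AA (MIN): min(-8, 4, 8) = -8
AB (MIN): min(-8, -15, -1) = -15
J (MAX): max(-8, -15) = -8
AC (MIN): min(-16, -20) = -20
AD (MIN): min(-15, 5, -8) = -15
AE (MIN): min(-13, -11, 5) = -13
AF (MIN): min(-2, 19, -14) = -14
K (MAX): max(-20, -15, -13, -14) = -13
C (MIN): min(-8, -13) = -13
R0 (MAX): max(-9, -8, -13) = -8
At R0, MAX picks B (highest: -8).
At B, MIN picks F (lowest: -8).
At F, MAX picks T (highest: -8).
At T, MIN picks t22 (lowest: -8).
Terminal value -8.

R0 -> B -> F -> T -> t22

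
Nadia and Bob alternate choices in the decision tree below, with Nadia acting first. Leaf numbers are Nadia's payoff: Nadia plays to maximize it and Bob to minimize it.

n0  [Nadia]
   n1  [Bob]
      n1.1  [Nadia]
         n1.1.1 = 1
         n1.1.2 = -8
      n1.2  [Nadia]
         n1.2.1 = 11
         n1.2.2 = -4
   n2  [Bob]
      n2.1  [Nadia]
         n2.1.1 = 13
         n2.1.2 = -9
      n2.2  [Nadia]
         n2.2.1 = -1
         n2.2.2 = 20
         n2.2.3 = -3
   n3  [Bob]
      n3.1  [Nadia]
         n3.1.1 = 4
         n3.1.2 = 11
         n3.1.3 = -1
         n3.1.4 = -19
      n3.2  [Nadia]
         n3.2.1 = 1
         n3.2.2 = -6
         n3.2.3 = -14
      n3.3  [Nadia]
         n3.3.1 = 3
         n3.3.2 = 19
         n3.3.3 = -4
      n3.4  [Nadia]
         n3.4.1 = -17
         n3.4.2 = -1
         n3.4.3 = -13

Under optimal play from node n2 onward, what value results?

n2.1 (Nadia): max(13, -9) = 13
n2.2 (Nadia): max(-1, 20, -3) = 20
n2 (Bob): min(13, 20) = 13

13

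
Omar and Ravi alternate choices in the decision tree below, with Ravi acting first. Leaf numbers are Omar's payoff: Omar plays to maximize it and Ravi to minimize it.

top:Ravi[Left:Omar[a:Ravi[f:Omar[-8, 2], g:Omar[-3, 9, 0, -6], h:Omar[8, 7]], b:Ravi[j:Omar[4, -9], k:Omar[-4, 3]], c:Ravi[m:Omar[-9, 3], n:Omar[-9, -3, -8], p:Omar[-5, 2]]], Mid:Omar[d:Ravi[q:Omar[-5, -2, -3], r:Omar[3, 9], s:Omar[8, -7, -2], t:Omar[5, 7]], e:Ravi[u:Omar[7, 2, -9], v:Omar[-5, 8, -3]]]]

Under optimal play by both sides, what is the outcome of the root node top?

3

f (Omar): max(-8, 2) = 2
g (Omar): max(-3, 9, 0, -6) = 9
h (Omar): max(8, 7) = 8
a (Ravi): min(2, 9, 8) = 2
j (Omar): max(4, -9) = 4
k (Omar): max(-4, 3) = 3
b (Ravi): min(4, 3) = 3
m (Omar): max(-9, 3) = 3
n (Omar): max(-9, -3, -8) = -3
p (Omar): max(-5, 2) = 2
c (Ravi): min(3, -3, 2) = -3
Left (Omar): max(2, 3, -3) = 3
q (Omar): max(-5, -2, -3) = -2
r (Omar): max(3, 9) = 9
s (Omar): max(8, -7, -2) = 8
t (Omar): max(5, 7) = 7
d (Ravi): min(-2, 9, 8, 7) = -2
u (Omar): max(7, 2, -9) = 7
v (Omar): max(-5, 8, -3) = 8
e (Ravi): min(7, 8) = 7
Mid (Omar): max(-2, 7) = 7
top (Ravi): min(3, 7) = 3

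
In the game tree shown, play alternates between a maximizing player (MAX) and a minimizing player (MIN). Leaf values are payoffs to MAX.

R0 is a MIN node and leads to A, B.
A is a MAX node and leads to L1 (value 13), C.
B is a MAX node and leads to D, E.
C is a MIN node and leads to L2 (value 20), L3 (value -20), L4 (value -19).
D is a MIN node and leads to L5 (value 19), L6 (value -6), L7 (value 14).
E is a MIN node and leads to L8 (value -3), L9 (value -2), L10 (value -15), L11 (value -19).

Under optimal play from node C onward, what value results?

C (MIN): min(20, -20, -19) = -20

-20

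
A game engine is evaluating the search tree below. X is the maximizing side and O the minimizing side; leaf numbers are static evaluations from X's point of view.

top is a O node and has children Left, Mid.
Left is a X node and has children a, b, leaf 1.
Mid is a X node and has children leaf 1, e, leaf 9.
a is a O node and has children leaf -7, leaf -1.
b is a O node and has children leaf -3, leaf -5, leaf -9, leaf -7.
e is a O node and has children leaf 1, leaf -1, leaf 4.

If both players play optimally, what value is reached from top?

a (O): min(-7, -1) = -7
b (O): min(-3, -5, -9, -7) = -9
Left (X): max(-7, -9, 1) = 1
e (O): min(1, -1, 4) = -1
Mid (X): max(1, -1, 9) = 9
top (O): min(1, 9) = 1

1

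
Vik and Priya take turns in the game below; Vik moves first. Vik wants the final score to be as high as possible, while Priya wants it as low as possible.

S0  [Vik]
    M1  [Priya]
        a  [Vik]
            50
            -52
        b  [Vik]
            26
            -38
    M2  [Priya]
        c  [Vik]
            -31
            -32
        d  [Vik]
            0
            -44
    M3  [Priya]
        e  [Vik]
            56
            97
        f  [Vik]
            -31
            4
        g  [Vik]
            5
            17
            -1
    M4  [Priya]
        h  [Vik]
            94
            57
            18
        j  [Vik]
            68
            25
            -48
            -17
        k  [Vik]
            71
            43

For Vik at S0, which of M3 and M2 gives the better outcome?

e (Vik): max(56, 97) = 97
f (Vik): max(-31, 4) = 4
g (Vik): max(5, 17, -1) = 17
M3 (Priya): min(97, 4, 17) = 4
c (Vik): max(-31, -32) = -31
d (Vik): max(0, -44) = 0
M2 (Priya): min(-31, 0) = -31
Vik prefers the higher value; M3=4, M2=-31. M3 is better since 4 > -31.

M3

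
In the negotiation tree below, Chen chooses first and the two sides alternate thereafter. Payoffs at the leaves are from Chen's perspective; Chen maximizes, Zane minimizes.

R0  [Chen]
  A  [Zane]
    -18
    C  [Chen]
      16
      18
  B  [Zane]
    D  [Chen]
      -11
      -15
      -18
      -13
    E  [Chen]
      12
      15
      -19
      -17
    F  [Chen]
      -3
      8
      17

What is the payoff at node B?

-11

D (Chen): max(-11, -15, -18, -13) = -11
E (Chen): max(12, 15, -19, -17) = 15
F (Chen): max(-3, 8, 17) = 17
B (Zane): min(-11, 15, 17) = -11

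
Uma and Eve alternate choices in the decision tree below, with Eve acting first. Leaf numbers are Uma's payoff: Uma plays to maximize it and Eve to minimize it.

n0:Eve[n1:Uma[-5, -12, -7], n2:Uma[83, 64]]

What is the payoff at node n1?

-5

n1 (Uma): max(-5, -12, -7) = -5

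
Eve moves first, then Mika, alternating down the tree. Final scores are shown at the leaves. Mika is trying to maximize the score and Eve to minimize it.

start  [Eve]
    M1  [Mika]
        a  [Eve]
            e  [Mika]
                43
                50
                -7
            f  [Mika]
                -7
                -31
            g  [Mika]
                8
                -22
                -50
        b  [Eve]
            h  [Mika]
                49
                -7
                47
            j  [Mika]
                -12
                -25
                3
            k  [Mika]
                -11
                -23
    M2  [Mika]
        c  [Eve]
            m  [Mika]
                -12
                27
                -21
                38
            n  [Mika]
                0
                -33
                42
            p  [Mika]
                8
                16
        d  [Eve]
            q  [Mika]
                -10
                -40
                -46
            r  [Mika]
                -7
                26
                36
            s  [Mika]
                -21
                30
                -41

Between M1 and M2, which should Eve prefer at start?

M1

e (Mika): max(43, 50, -7) = 50
f (Mika): max(-7, -31) = -7
g (Mika): max(8, -22, -50) = 8
a (Eve): min(50, -7, 8) = -7
h (Mika): max(49, -7, 47) = 49
j (Mika): max(-12, -25, 3) = 3
k (Mika): max(-11, -23) = -11
b (Eve): min(49, 3, -11) = -11
M1 (Mika): max(-7, -11) = -7
m (Mika): max(-12, 27, -21, 38) = 38
n (Mika): max(0, -33, 42) = 42
p (Mika): max(8, 16) = 16
c (Eve): min(38, 42, 16) = 16
q (Mika): max(-10, -40, -46) = -10
r (Mika): max(-7, 26, 36) = 36
s (Mika): max(-21, 30, -41) = 30
d (Eve): min(-10, 36, 30) = -10
M2 (Mika): max(16, -10) = 16
Eve prefers the lower value; M1=-7, M2=16. M1 is better since -7 < 16.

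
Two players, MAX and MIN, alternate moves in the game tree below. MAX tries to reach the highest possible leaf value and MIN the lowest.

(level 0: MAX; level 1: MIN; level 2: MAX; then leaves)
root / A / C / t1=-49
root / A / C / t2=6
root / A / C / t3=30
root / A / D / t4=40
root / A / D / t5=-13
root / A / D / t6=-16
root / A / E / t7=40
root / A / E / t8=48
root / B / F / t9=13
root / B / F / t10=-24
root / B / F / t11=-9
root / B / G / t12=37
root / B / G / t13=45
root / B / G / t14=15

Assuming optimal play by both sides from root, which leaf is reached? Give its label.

C (MAX): max(-49, 6, 30) = 30
D (MAX): max(40, -13, -16) = 40
E (MAX): max(40, 48) = 48
A (MIN): min(30, 40, 48) = 30
F (MAX): max(13, -24, -9) = 13
G (MAX): max(37, 45, 15) = 45
B (MIN): min(13, 45) = 13
root (MAX): max(30, 13) = 30
At root, MAX picks A (highest: 30).
At A, MIN picks C (lowest: 30).
At C, MAX picks t3 (highest: 30).
Terminal value 30.

t3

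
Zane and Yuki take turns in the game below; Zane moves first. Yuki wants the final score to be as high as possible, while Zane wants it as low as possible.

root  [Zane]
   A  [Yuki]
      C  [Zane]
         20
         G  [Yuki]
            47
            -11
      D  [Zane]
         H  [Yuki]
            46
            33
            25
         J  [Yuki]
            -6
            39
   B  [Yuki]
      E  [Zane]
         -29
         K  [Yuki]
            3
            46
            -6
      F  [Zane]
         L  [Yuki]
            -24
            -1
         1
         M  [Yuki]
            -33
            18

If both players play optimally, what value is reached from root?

G (Yuki): max(47, -11) = 47
C (Zane): min(20, 47) = 20
H (Yuki): max(46, 33, 25) = 46
J (Yuki): max(-6, 39) = 39
D (Zane): min(46, 39) = 39
A (Yuki): max(20, 39) = 39
K (Yuki): max(3, 46, -6) = 46
E (Zane): min(-29, 46) = -29
L (Yuki): max(-24, -1) = -1
M (Yuki): max(-33, 18) = 18
F (Zane): min(-1, 1, 18) = -1
B (Yuki): max(-29, -1) = -1
root (Zane): min(39, -1) = -1

-1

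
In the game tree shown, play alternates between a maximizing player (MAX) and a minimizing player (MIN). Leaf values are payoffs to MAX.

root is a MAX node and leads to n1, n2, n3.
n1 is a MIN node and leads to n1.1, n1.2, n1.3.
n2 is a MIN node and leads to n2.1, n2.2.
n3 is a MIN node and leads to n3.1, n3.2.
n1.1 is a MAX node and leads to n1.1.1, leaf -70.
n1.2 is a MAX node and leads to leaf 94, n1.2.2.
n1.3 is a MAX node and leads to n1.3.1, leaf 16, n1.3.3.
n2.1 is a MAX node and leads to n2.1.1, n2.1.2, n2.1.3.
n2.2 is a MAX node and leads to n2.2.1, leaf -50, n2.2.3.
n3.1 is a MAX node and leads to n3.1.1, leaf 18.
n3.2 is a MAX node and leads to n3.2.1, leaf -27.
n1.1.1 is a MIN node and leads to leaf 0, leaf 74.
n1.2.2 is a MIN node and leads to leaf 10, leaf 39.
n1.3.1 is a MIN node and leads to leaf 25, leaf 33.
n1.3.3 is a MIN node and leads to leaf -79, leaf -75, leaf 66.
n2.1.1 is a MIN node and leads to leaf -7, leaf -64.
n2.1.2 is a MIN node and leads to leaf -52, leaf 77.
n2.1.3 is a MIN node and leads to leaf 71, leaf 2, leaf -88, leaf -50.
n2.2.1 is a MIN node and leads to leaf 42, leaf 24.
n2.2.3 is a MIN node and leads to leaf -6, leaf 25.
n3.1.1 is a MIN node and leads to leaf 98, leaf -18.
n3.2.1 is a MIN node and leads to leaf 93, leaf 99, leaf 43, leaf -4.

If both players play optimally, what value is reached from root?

0

n1.1.1 (MIN): min(0, 74) = 0
n1.1 (MAX): max(0, -70) = 0
n1.2.2 (MIN): min(10, 39) = 10
n1.2 (MAX): max(94, 10) = 94
n1.3.1 (MIN): min(25, 33) = 25
n1.3.3 (MIN): min(-79, -75, 66) = -79
n1.3 (MAX): max(25, 16, -79) = 25
n1 (MIN): min(0, 94, 25) = 0
n2.1.1 (MIN): min(-7, -64) = -64
n2.1.2 (MIN): min(-52, 77) = -52
n2.1.3 (MIN): min(71, 2, -88, -50) = -88
n2.1 (MAX): max(-64, -52, -88) = -52
n2.2.1 (MIN): min(42, 24) = 24
n2.2.3 (MIN): min(-6, 25) = -6
n2.2 (MAX): max(24, -50, -6) = 24
n2 (MIN): min(-52, 24) = -52
n3.1.1 (MIN): min(98, -18) = -18
n3.1 (MAX): max(-18, 18) = 18
n3.2.1 (MIN): min(93, 99, 43, -4) = -4
n3.2 (MAX): max(-4, -27) = -4
n3 (MIN): min(18, -4) = -4
root (MAX): max(0, -52, -4) = 0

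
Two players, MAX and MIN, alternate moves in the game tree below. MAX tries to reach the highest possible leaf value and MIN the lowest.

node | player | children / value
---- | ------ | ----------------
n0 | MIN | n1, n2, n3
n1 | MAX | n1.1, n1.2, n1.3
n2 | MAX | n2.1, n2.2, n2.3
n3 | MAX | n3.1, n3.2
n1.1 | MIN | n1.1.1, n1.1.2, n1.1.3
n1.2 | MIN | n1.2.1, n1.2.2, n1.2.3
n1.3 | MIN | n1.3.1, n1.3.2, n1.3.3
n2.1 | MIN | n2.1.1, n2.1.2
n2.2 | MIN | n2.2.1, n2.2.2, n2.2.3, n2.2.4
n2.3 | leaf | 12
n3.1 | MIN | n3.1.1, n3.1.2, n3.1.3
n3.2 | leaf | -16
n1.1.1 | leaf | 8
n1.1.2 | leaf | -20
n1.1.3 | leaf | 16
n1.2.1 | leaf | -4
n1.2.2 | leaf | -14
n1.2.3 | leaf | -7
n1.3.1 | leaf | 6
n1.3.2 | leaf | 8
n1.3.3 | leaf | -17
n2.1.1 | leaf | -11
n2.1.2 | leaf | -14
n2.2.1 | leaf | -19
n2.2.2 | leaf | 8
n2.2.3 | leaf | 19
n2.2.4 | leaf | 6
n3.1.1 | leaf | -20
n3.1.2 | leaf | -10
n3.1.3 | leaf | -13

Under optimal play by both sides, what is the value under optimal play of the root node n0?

n1.1 (MIN): min(8, -20, 16) = -20
n1.2 (MIN): min(-4, -14, -7) = -14
n1.3 (MIN): min(6, 8, -17) = -17
n1 (MAX): max(-20, -14, -17) = -14
n2.1 (MIN): min(-11, -14) = -14
n2.2 (MIN): min(-19, 8, 19, 6) = -19
n2 (MAX): max(-14, -19, 12) = 12
n3.1 (MIN): min(-20, -10, -13) = -20
n3 (MAX): max(-20, -16) = -16
n0 (MIN): min(-14, 12, -16) = -16

-16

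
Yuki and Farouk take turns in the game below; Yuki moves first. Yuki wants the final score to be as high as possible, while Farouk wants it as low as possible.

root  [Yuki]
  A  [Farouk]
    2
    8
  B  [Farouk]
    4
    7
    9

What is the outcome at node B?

4

B (Farouk): min(4, 7, 9) = 4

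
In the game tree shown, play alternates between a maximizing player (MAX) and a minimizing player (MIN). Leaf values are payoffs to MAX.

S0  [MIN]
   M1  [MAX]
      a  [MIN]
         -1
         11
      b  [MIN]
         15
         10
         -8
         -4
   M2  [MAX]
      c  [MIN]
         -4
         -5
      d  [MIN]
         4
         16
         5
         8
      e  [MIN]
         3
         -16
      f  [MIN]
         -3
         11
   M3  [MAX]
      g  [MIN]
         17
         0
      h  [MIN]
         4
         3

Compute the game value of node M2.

c (MIN): min(-4, -5) = -5
d (MIN): min(4, 16, 5, 8) = 4
e (MIN): min(3, -16) = -16
f (MIN): min(-3, 11) = -3
M2 (MAX): max(-5, 4, -16, -3) = 4

4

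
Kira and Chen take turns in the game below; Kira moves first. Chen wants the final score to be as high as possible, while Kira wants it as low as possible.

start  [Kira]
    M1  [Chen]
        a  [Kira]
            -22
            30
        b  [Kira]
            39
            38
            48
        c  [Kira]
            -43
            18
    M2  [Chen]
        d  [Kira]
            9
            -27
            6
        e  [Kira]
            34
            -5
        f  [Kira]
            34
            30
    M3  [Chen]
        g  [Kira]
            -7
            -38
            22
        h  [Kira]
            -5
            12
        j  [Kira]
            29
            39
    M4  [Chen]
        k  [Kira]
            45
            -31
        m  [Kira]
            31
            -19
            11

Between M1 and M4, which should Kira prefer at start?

a (Kira): min(-22, 30) = -22
b (Kira): min(39, 38, 48) = 38
c (Kira): min(-43, 18) = -43
M1 (Chen): max(-22, 38, -43) = 38
k (Kira): min(45, -31) = -31
m (Kira): min(31, -19, 11) = -19
M4 (Chen): max(-31, -19) = -19
Kira prefers the lower value; M1=38, M4=-19. M4 is better since -19 < 38.

M4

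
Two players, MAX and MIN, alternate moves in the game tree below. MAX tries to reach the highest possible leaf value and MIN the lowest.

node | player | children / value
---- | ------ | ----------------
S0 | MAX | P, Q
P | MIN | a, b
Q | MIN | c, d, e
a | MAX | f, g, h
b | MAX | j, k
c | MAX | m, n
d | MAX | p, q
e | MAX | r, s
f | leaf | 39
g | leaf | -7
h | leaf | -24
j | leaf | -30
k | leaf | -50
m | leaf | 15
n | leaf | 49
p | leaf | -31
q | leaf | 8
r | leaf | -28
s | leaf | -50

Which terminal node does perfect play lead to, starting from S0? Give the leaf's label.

r

a (MAX): max(39, -7, -24) = 39
b (MAX): max(-30, -50) = -30
P (MIN): min(39, -30) = -30
c (MAX): max(15, 49) = 49
d (MAX): max(-31, 8) = 8
e (MAX): max(-28, -50) = -28
Q (MIN): min(49, 8, -28) = -28
S0 (MAX): max(-30, -28) = -28
At S0, MAX picks Q (highest: -28).
At Q, MIN picks e (lowest: -28).
At e, MAX picks r (highest: -28).
Terminal value -28.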